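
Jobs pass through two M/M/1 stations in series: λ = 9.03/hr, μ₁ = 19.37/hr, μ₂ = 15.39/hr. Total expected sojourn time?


Each node sees arrival rate λ = 9.03/hr (tandem ⇒ throughput preserved).
W₁ = 1/(μ₁−λ) = 1/(19.37−9.03) = 0.09671 hr
W₂ = 1/(μ₂−λ) = 1/(15.39−9.03) = 0.15723 hr
W_total = W₁ + W₂ = 0.09671 + 0.15723 = 0.25394 hr

Final: 0.25394 hr


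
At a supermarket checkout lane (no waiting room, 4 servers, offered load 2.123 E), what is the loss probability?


B(c,a) = (a^c/c!) / Σ_{k=0}^{c} a^k/k!
a^4/4! = 0.846425
Σ terms (k=0..4): 1.00000 + 2.12300 + 2.25356 + 1.59477 + 0.84643 = 7.817762
B = 0.846425/7.817762 = 0.108270

Final: 0.108270


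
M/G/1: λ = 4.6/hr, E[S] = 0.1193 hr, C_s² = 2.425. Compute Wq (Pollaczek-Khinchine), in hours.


ρ = λ·E[S] = 4.6·0.1193 = 0.5488
E[S²] = E[S]²(1+C_s²) = 0.1193²·(1+2.425) = 0.048746
Wq = λ·E[S²]/(2(1−ρ)) = 4.6·0.048746/(2·0.4512) = 0.24847 hr

Final: 0.24847 hr


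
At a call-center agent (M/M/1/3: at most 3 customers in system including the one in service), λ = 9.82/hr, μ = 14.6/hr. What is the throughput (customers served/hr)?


ρ = 0.6726; P_K = (1−ρ)ρ^3/(1−ρ^4) = 0.125256
λ_eff = λ(1 − P_K) = 9.82·(1 − 0.125256) = 9.82·0.874744 = 8.5900 /hr

Final: 8.5900 /hr


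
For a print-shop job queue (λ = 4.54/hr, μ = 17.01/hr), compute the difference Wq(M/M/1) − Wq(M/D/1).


ρ = 4.54/17.01 = 0.2669
Wq(M/M/1) = ρ/(μ−λ) = 0.2669/12.47 = 0.02140 hr
Wq(M/D/1) = ρ/(2(μ−λ)) = 0.01070 hr
Savings = 0.02140 − 0.01070 = 0.01070 hr

Final: 0.01070 hr


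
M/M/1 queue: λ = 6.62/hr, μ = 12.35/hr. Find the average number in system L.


ρ = λ/μ = 6.62/12.35 = 0.5360
L = ρ/(1−ρ) = 0.5360/(1 − 0.5360) = 0.5360/0.4640 = 1.1553

Final: 1.1553


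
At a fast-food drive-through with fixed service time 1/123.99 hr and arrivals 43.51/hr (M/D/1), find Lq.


ρ = 43.51/123.99 = 0.3509
M/D/1: Lq = ρ²/(2(1−ρ)) = 0.1231/(2·0.6491) = 0.09486

Final: 0.09486


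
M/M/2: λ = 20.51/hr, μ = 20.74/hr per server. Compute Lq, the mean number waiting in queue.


a = λ/μ = 0.9889; ρ = a/2 = 0.4945
P₀ = 0.338280
Lq = P₀·a^c·ρ / (c!·(1−ρ)²) = 0.338280·0.97794·0.4945/(2·0.25558)
= 0.32001

Final: 0.32001


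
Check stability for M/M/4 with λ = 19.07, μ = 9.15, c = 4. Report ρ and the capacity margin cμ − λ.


Total capacity cμ = 4·9.15 = 36.60/hr
ρ = λ/(cμ) = 19.07/36.60 = 0.5210
Stable ⇔ ρ < 1: YES
Spare capacity = cμ − λ = 36.60 − 19.07 = 17.53/hr

Final: ρ = 0.5210; stable; margin = 17.53/hr


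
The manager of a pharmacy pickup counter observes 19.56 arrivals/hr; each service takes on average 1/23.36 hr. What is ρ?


ρ = λ/μ = 19.56/23.36 = 0.8373

Final: 0.8373


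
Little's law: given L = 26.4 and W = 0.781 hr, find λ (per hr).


λ = L/W = 26.4/0.781 = 33.8028 /hr

Final: 33.8028 /hr


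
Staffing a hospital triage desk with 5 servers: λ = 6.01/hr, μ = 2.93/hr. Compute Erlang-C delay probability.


a = λ/μ = 2.0512; ρ = a/5 = 0.4102
P₀ = 0.127487 (from M/M/c formula)
C(c,a) = [a^c/(c!(1−ρ))]·P₀ = [36.31067/(120·0.5898)]·0.127487
= 0.51307·0.127487 = 0.065410

Final: 0.065410


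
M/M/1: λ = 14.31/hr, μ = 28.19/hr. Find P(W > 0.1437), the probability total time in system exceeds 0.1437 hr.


W ~ Exponential(μ−λ) for M/M/1.
μ − λ = 28.19 − 14.31 = 13.8800
P(W > t) = e^{−(μ−λ)t} = e^{−1.9946} = 0.136074

Final: 0.136074


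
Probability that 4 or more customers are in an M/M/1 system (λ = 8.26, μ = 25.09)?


ρ = 8.26/25.09 = 0.3292
P(N ≥ n) = ρ^n = 0.3292^4 = 0.011747

Final: 0.011747


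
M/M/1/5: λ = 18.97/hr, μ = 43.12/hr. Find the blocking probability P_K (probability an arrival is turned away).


ρ = λ/μ = 18.97/43.12 = 0.4399
P_K = (1−ρ)ρ^K/(1−ρ^(K+1)) = (0.5601·0.016479)/(1 − 0.007250)
= 0.009230/0.992750 = 0.009297

Final: 0.009297


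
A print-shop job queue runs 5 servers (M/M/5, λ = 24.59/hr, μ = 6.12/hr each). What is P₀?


a = λ/μ = 24.59/6.12 = 4.0180; ρ = a/c = 0.8036
Σ_{k=0}^{4} a^k/k! (terms k=0..4) = 1.00000 + 4.01797 + 8.07206 + 10.81110 + 10.85968 = 34.76082
Tail: a^5/(5!(1−ρ)) = 1047.21423/(120·0.1964) = 44.43255
P₀ = 1/(34.76082 + 44.43255) = 1/79.19337 = 0.012627

Final: 0.012627


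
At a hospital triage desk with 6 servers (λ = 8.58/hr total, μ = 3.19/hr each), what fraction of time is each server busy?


ρ = λ/(cμ) = 8.58/(6·3.19) = 8.58/19.14 = 0.4483

Final: 0.4483


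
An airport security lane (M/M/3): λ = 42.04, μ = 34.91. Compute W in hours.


a = 1.2042; ρ = 0.4014; P₀ = 0.292775
Lq = P₀·a^c·ρ/(c!(1−ρ)²) = 0.09547
Wq = Lq/λ = 0.09547/42.04 = 0.002271 hr
W = Wq + 1/μ = 0.002271 + 0.02865 = 0.03092 hr

Final: 0.03092 hr


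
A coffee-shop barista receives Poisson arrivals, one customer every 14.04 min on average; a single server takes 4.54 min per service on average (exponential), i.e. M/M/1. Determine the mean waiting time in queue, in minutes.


λ = 60/14.04 = 4.2735 /hr
μ = 60/4.54 = 13.2159 /hr
ρ = λ/μ = 4.2735/13.2159 = 0.3234
Wq = ρ/(μ−λ) = 0.3234/(13.2159−4.2735) = 0.03616 hr
In minutes: 0.03616·60 = 2.170 min

Final: 2.170 min


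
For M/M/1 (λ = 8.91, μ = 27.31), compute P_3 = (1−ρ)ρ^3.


ρ = 8.91/27.31 = 0.3263
P_n = (1−ρ)·ρ^n = (1 − 0.3263)·0.3263^3 = 0.6737·0.034727 = 0.023397

Final: 0.023397


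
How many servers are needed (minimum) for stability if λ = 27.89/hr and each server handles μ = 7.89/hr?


Stability requires cμ > λ ⇔ c > λ/μ.
λ/μ = 27.89/7.89 = 3.5349
Minimum integer c = ⌊3.5349⌋ + 1 = 4
Check: 4·7.89 = 31.56 > 27.89, while 3·7.89 = 23.67 ≤ 27.89

Final: 4 servers


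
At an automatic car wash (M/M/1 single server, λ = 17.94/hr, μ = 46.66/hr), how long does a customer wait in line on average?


ρ = 17.94/46.66 = 0.3845
Wq = ρ/(μ−λ) = 0.3845/(46.66 − 17.94) = 0.3845/28.72 = 0.01339 hr

Final: 0.01339 hr


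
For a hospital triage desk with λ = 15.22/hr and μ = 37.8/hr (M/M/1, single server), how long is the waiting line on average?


ρ = 15.22/37.8 = 0.4026
Lq = ρ²/(1−ρ) = 0.1621/0.5974 = 0.2714

Final: 0.2714


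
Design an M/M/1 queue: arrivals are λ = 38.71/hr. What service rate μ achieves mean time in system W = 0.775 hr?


W = 1/(μ−λ) ⇒ μ − λ = 1/W = 1/0.775 = 1.2903
μ = λ + 1/W = 38.71 + 1.2903 = 40.0003 per hr

Final: 40.0003 /hr


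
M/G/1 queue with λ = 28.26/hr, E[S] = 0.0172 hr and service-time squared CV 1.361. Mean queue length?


ρ = λ·E[S] = 28.26·0.0172 = 0.4861
Lq = ρ²(1+C_s²)/(2(1−ρ)) = 0.2363·(1+1.361)/(2·0.5139)
= 0.2363·2.3610/1.0279 = 0.54271

Final: 0.54271


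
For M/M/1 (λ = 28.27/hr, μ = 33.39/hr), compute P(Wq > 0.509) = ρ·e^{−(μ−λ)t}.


ρ = 28.27/33.39 = 0.8467
P(Wq > t) = ρ·e^{−(μ−λ)t} = 0.8467·e^{−2.6061}
= 0.8467·0.073823 = 0.062503

Final: 0.062503


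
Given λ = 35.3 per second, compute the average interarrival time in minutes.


Mean interarrival time = 1/λ = 1/35.3 second = 0.02833 second
In minutes: 0.02833 × 0.0166667 = 0.0004721 min

Final: 0.0004721 min


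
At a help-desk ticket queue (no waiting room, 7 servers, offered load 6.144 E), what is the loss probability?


B(c,a) = (a^c/c!) / Σ_{k=0}^{c} a^k/k!
a^7/7! = 65.573432
Σ terms (k=0..7): 1.00000 + 6.14400 + 18.87437 + 38.65471 + 59.37363 + 72.95831 + 74.70931 + 65.57343 = 337.287761
B = 65.573432/337.287761 = 0.194414

Final: 0.194414


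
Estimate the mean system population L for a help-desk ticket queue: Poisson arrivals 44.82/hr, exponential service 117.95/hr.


ρ = λ/μ = 44.82/117.95 = 0.3800
L = ρ/(1−ρ) = 0.3800/(1 − 0.3800) = 0.3800/0.6200 = 0.6129

Final: 0.6129


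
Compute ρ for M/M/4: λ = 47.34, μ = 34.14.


ρ = λ/(cμ) = 47.34/(4·34.14) = 47.34/136.56 = 0.3467

Final: 0.3467


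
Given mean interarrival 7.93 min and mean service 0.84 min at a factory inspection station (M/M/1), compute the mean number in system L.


λ = 60/7.93 = 7.5662 /hr
μ = 60/0.84 = 71.4286 /hr
ρ = λ/μ = 7.5662/71.4286 = 0.1059
L = ρ/(1−ρ) = 0.1059/0.8941 = 0.1185

Final: 0.1185


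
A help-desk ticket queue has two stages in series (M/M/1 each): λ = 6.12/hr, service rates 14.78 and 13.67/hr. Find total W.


Each node sees arrival rate λ = 6.12/hr (tandem ⇒ throughput preserved).
W₁ = 1/(μ₁−λ) = 1/(14.78−6.12) = 0.11547 hr
W₂ = 1/(μ₂−λ) = 1/(13.67−6.12) = 0.13245 hr
W_total = W₁ + W₂ = 0.11547 + 0.13245 = 0.24792 hr

Final: 0.24792 hr


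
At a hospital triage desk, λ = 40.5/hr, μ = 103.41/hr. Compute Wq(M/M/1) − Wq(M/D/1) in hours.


ρ = 40.5/103.41 = 0.3916
Wq(M/M/1) = ρ/(μ−λ) = 0.3916/62.91 = 0.006225 hr
Wq(M/D/1) = ρ/(2(μ−λ)) = 0.003113 hr
Savings = 0.006225 − 0.003113 = 0.003113 hr

Final: 0.003113 hr


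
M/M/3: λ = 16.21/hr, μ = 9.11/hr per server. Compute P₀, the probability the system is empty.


a = λ/μ = 16.21/9.11 = 1.7794; ρ = a/c = 0.5931
Σ_{k=0}^{2} a^k/k! (terms k=0..2) = 1.00000 + 1.77936 + 1.58307 = 4.36243
Tail: a^3/(3!(1−ρ)) = 5.63370/(6·0.4069) = 2.30769
P₀ = 1/(4.36243 + 2.30769) = 1/6.67012 = 0.149922

Final: 0.149922


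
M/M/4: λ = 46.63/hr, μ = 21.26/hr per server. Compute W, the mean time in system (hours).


a = 2.1933; ρ = 0.5483; P₀ = 0.105351
Lq = P₀·a^c·ρ/(c!(1−ρ)²) = 0.27305
Wq = Lq/λ = 0.27305/46.63 = 0.005856 hr
W = Wq + 1/μ = 0.005856 + 0.04704 = 0.05289 hr

Final: 0.05289 hr


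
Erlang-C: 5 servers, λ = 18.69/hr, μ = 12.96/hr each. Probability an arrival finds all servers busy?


a = λ/μ = 1.4421; ρ = a/5 = 0.2884
P₀ = 0.236119 (from M/M/c formula)
C(c,a) = [a^c/(c!(1−ρ))]·P₀ = [6.23766/(120·0.7116)]·0.236119
= 0.07305·0.236119 = 0.017249

Final: 0.017249


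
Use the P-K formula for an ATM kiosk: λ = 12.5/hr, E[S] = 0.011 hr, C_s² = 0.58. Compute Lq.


ρ = λ·E[S] = 12.5·0.011 = 0.1375
Lq = ρ²(1+C_s²)/(2(1−ρ)) = 0.01891·(1+0.58)/(2·0.8625)
= 0.01891·1.5800/1.7250 = 0.01732

Final: 0.01732


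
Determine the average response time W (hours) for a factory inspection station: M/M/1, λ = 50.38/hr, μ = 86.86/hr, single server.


W = 1/(μ−λ) = 1/(86.86 − 50.38) = 1/36.48 = 0.02741 hr

Final: 0.02741 hr


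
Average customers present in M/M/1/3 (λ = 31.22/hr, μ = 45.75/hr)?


ρ = 31.22/45.75 = 0.6824
L = ρ[1 − (K+1)ρ^K + Kρ^(K+1)] / [(1−ρ)(1−ρ^(K+1))]
Numerator: 0.6824·(1 − 4·0.317779 + 3·0.216854) = 0.258935
Denominator: (0.3176)·(0.783146) = 0.248724
L = 0.258935/0.248724 = 1.0411

Final: 1.0411


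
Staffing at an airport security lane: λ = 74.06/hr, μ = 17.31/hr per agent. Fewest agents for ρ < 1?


Stability requires cμ > λ ⇔ c > λ/μ.
λ/μ = 74.06/17.31 = 4.2785
Minimum integer c = ⌊4.2785⌋ + 1 = 5
Check: 5·17.31 = 86.55 > 74.06, while 4·17.31 = 69.24 ≤ 74.06

Final: 5 servers


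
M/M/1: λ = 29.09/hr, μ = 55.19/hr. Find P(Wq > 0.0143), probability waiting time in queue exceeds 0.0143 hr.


ρ = 29.09/55.19 = 0.5271
P(Wq > t) = ρ·e^{−(μ−λ)t} = 0.5271·e^{−0.3732}
= 0.5271·0.688507 = 0.362904

Final: 0.362904


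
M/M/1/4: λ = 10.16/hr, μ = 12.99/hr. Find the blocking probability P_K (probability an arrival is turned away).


ρ = λ/μ = 10.16/12.99 = 0.7821
P_K = (1−ρ)ρ^K/(1−ρ^(K+1)) = (0.2179·0.374230)/(1 − 0.292700)
= 0.081530/0.707300 = 0.115269

Final: 0.115269


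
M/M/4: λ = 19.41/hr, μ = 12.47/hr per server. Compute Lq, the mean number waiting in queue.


a = λ/μ = 1.5565; ρ = a/4 = 0.3891
P₀ = 0.208470
Lq = P₀·a^c·ρ / (c!·(1−ρ)²) = 0.208470·5.86998·0.3891/(24·0.37316)
= 0.05317

Final: 0.05317


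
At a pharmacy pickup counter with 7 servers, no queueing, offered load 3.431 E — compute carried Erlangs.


B(7,3.431) = 0.036819 (Erlang-B)
Carried load = a(1 − B) = 3.431·(1 − 0.036819) = 3.431·0.963181 = 3.3047 E

Final: 3.3047 Erlangs


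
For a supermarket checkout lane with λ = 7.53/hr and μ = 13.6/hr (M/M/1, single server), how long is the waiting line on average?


ρ = 7.53/13.6 = 0.5537
Lq = ρ²/(1−ρ) = 0.3066/0.4463 = 0.6869

Final: 0.6869


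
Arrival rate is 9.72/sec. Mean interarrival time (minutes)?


Mean interarrival time = 1/λ = 1/9.72 second = 0.10288 second
In minutes: 0.10288 × 0.0166667 = 0.001715 min

Final: 0.001715 min


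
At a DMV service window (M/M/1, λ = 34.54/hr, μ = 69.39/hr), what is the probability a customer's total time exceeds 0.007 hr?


W ~ Exponential(μ−λ) for M/M/1.
μ − λ = 69.39 − 34.54 = 34.8500
P(W > t) = e^{−(μ−λ)t} = e^{−0.2440} = 0.783527

Final: 0.783527


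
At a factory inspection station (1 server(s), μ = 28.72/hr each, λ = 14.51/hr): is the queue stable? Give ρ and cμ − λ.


Total capacity cμ = 1·28.72 = 28.72/hr
ρ = λ/(cμ) = 14.51/28.72 = 0.5052
Stable ⇔ ρ < 1: YES
Spare capacity = cμ − λ = 28.72 − 14.51 = 14.21/hr

Final: ρ = 0.5052; stable; margin = 14.21/hr


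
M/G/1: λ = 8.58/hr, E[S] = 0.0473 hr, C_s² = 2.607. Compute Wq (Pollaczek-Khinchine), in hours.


ρ = λ·E[S] = 8.58·0.0473 = 0.4058
E[S²] = E[S]²(1+C_s²) = 0.0473²·(1+2.607) = 0.008070
Wq = λ·E[S²]/(2(1−ρ)) = 8.58·0.008070/(2·0.5942) = 0.05827 hr

Final: 0.05827 hr


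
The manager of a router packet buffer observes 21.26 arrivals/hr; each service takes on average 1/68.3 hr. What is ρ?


ρ = λ/μ = 21.26/68.3 = 0.3113

Final: 0.3113


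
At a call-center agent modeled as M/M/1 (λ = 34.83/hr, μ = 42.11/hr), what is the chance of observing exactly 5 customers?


ρ = 34.83/42.11 = 0.8271
P_n = (1−ρ)·ρ^n = (1 − 0.8271)·0.8271^5 = 0.1729·0.387116 = 0.066925

Final: 0.066925


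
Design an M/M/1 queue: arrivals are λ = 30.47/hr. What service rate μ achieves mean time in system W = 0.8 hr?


W = 1/(μ−λ) ⇒ μ − λ = 1/W = 1/0.8 = 1.2500
μ = λ + 1/W = 30.47 + 1.2500 = 31.7200 per hr

Final: 31.7200 /hr


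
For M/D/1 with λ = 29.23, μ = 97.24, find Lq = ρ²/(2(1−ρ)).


ρ = 29.23/97.24 = 0.3006
M/D/1: Lq = ρ²/(2(1−ρ)) = 0.09036/(2·0.6994) = 0.06460

Final: 0.06460


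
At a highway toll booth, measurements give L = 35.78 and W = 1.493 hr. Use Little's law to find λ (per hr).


λ = L/W = 35.78/1.493 = 23.9652 /hr

Final: 23.9652 /hr


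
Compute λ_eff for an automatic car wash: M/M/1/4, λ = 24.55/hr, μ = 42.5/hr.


ρ = 0.5776; P_K = (1−ρ)ρ^4/(1−ρ^5) = 0.050257
λ_eff = λ(1 − P_K) = 24.55·(1 − 0.050257) = 24.55·0.949743 = 23.3162 /hr

Final: 23.3162 /hr


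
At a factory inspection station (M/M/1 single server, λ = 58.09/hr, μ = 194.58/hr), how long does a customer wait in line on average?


ρ = 58.09/194.58 = 0.2985
Wq = ρ/(μ−λ) = 0.2985/(194.58 − 58.09) = 0.2985/136.49 = 0.002187 hr

Final: 0.002187 hr


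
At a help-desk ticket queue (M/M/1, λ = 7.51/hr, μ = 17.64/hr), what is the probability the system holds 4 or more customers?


ρ = 7.51/17.64 = 0.4257
P(N ≥ n) = ρ^n = 0.4257^4 = 0.032852

Final: 0.032852


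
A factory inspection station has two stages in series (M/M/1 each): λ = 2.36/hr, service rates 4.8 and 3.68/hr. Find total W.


Each node sees arrival rate λ = 2.36/hr (tandem ⇒ throughput preserved).
W₁ = 1/(μ₁−λ) = 1/(4.8−2.36) = 0.40984 hr
W₂ = 1/(μ₂−λ) = 1/(3.68−2.36) = 0.75758 hr
W_total = W₁ + W₂ = 0.40984 + 0.75758 = 1.16741 hr

Final: 1.16741 hr


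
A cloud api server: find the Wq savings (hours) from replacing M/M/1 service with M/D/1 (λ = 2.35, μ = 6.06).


ρ = 2.35/6.06 = 0.3878
Wq(M/M/1) = ρ/(μ−λ) = 0.3878/3.71 = 0.10453 hr
Wq(M/D/1) = ρ/(2(μ−λ)) = 0.05226 hr
Savings = 0.10453 − 0.05226 = 0.05226 hr

Final: 0.05226 hr


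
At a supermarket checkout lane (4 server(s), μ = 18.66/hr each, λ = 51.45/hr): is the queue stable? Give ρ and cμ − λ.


Total capacity cμ = 4·18.66 = 74.64/hr
ρ = λ/(cμ) = 51.45/74.64 = 0.6893
Stable ⇔ ρ < 1: YES
Spare capacity = cμ − λ = 74.64 − 51.45 = 23.19/hr

Final: ρ = 0.6893; stable; margin = 23.19/hr


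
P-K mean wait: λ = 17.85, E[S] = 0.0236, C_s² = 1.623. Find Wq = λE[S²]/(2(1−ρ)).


ρ = λ·E[S] = 17.85·0.0236 = 0.4213
E[S²] = E[S]²(1+C_s²) = 0.0236²·(1+1.623) = 0.001461
Wq = λ·E[S²]/(2(1−ρ)) = 17.85·0.001461/(2·0.5787) = 0.02253 hr

Final: 0.02253 hr


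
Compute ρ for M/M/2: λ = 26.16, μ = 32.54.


ρ = λ/(cμ) = 26.16/(2·32.54) = 26.16/65.08 = 0.4020

Final: 0.4020


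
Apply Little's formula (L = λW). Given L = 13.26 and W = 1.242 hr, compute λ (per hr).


λ = L/W = 13.26/1.242 = 10.6763 /hr

Final: 10.6763 /hr


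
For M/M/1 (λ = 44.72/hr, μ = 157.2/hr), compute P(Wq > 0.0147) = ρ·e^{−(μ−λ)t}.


ρ = 44.72/157.2 = 0.2845
P(Wq > t) = ρ·e^{−(μ−λ)t} = 0.2845·e^{−1.6535}
= 0.2845·0.191387 = 0.054446

Final: 0.054446


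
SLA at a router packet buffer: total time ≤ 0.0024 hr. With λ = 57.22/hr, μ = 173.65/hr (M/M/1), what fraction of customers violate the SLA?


W ~ Exponential(μ−λ) for M/M/1.
μ − λ = 173.65 − 57.22 = 116.4300
P(W > t) = e^{−(μ−λ)t} = e^{−0.2794} = 0.756213

Final: 0.756213


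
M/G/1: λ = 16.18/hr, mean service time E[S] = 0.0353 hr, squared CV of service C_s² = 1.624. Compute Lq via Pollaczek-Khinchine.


ρ = λ·E[S] = 16.18·0.0353 = 0.5712
Lq = ρ²(1+C_s²)/(2(1−ρ)) = 0.3262·(1+1.624)/(2·0.4288)
= 0.3262·2.6240/0.8577 = 0.99802

Final: 0.99802


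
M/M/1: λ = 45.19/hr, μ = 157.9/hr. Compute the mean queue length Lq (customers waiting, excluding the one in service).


ρ = 45.19/157.9 = 0.2862
Lq = ρ²/(1−ρ) = 0.08191/0.7138 = 0.1147

Final: 0.1147


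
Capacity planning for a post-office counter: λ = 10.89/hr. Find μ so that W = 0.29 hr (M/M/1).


W = 1/(μ−λ) ⇒ μ − λ = 1/W = 1/0.29 = 3.4483
μ = λ + 1/W = 10.89 + 3.4483 = 14.3383 per hr

Final: 14.3383 /hr


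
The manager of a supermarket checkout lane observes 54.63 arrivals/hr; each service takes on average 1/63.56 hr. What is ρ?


ρ = λ/μ = 54.63/63.56 = 0.8595

Final: 0.8595


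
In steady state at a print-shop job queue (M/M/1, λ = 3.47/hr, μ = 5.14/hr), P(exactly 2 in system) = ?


ρ = 3.47/5.14 = 0.6751
P_n = (1−ρ)·ρ^n = (1 − 0.6751)·0.6751^2 = 0.3249·0.455756 = 0.148076

Final: 0.148076


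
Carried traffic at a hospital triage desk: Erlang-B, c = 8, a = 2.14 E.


B(8,2.14) = 0.001284 (Erlang-B)
Carried load = a(1 − B) = 2.14·(1 − 0.001284) = 2.14·0.998716 = 2.1373 E

Final: 2.1373 Erlangs


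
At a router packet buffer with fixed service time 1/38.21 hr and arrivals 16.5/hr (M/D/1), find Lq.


ρ = 16.5/38.21 = 0.4318
M/D/1: Lq = ρ²/(2(1−ρ)) = 0.1865/(2·0.5682) = 0.16410

Final: 0.16410


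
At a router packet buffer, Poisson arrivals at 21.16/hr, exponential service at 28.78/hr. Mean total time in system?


W = 1/(μ−λ) = 1/(28.78 − 21.16) = 1/7.62 = 0.1312 hr

Final: 0.1312 hr


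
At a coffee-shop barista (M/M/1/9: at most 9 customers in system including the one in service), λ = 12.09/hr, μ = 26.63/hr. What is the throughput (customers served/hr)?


ρ = 0.4540; P_K = (1−ρ)ρ^9/(1−ρ^10) = 0.0004476
λ_eff = λ(1 − P_K) = 12.09·(1 − 0.0004476) = 12.09·0.999552 = 12.0846 /hr

Final: 12.0846 /hr


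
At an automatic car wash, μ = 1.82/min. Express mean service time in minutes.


Mean service time = 1/μ = 1/1.82 minute = 0.54945 minute
In minutes: 0.54945 × 1 = 0.5495 min

Final: 0.5495 min


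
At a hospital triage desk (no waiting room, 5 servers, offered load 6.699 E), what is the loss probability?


B(c,a) = (a^c/c!) / Σ_{k=0}^{c} a^k/k!
a^5/5! = 112.426488
Σ terms (k=0..5): 1.00000 + 6.69900 + 22.43830 + 50.10473 + 83.91289 + 112.42649 = 276.581401
B = 112.426488/276.581401 = 0.406486

Final: 0.406486


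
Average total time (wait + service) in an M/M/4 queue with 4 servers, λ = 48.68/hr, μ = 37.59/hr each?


a = 1.2950; ρ = 0.3238; P₀ = 0.272565
Lq = P₀·a^c·ρ/(c!(1−ρ)²) = 0.02261
Wq = Lq/λ = 0.02261/48.68 = 0.0004646 hr
W = Wq + 1/μ = 0.0004646 + 0.02660 = 0.02707 hr

Final: 0.02707 hr


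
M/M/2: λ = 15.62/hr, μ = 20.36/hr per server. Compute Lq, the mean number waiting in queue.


a = λ/μ = 0.7672; ρ = a/2 = 0.3836
P₀ = 0.445509
Lq = P₀·a^c·ρ / (c!·(1−ρ)²) = 0.445509·0.58858·0.3836/(2·0.37995)
= 0.13237

Final: 0.13237


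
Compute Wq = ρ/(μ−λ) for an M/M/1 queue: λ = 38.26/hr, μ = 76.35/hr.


ρ = 38.26/76.35 = 0.5011
Wq = ρ/(μ−λ) = 0.5011/(76.35 − 38.26) = 0.5011/38.09 = 0.01316 hr

Final: 0.01316 hr


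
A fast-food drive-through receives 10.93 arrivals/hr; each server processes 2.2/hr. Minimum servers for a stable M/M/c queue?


Stability requires cμ > λ ⇔ c > λ/μ.
λ/μ = 10.93/2.2 = 4.9682
Minimum integer c = ⌊4.9682⌋ + 1 = 5
Check: 5·2.2 = 11.00 > 10.93, while 4·2.2 = 8.80 ≤ 10.93

Final: 5 servers


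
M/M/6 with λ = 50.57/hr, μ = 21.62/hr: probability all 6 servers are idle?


a = λ/μ = 50.57/21.62 = 2.3390; ρ = a/c = 0.3898
Σ_{k=0}^{5} a^k/k! (terms k=0..5) = 1.00000 + 2.33904 + 2.73555 + 2.13285 + 1.24720 + 0.58345 = 10.03810
Tail: a^6/(6!(1−ρ)) = 163.76594/(720·0.6102) = 0.37278
P₀ = 1/(10.03810 + 0.37278) = 1/10.41087 = 0.096053

Final: 0.096053


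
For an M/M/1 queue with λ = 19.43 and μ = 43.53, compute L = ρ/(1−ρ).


ρ = λ/μ = 19.43/43.53 = 0.4464
L = ρ/(1−ρ) = 0.4464/(1 − 0.4464) = 0.4464/0.5536 = 0.8062

Final: 0.8062


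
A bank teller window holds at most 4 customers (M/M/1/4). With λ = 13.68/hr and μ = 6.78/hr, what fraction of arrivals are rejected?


ρ = λ/μ = 13.68/6.78 = 2.0177
P_K = (1−ρ)ρ^K/(1−ρ^(K+1)) = (-1.0177·16.573934)/(1 − 33.441213)
= -16.867278/-32.441213 = 0.519934

Final: 0.519934


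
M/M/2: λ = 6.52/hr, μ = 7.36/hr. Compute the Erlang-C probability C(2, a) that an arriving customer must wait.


a = λ/μ = 0.8859; ρ = a/2 = 0.4429
P₀ = 0.386064 (from M/M/c formula)
C(c,a) = [a^c/(c!(1−ρ))]·P₀ = [0.78476/(2·0.5571)]·0.386064
= 0.70437·0.386064 = 0.271934

Final: 0.271934


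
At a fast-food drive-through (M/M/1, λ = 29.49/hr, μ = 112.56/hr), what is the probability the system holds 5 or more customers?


ρ = 29.49/112.56 = 0.2620
P(N ≥ n) = ρ^n = 0.2620^5 = 0.001234

Final: 0.001234


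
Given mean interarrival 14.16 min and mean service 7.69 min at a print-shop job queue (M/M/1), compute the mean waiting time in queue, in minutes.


λ = 60/14.16 = 4.2373 /hr
μ = 60/7.69 = 7.8023 /hr
ρ = λ/μ = 4.2373/7.8023 = 0.5431
Wq = ρ/(μ−λ) = 0.5431/(7.8023−4.2373) = 0.15233 hr
In minutes: 0.15233·60 = 9.140 min

Final: 9.140 min


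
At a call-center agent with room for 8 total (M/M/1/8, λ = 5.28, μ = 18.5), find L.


ρ = 5.28/18.5 = 0.2854
L = ρ[1 − (K+1)ρ^K + Kρ^(K+1)] / [(1−ρ)(1−ρ^(K+1))]
Numerator: 0.2854·(1 − 9·0.00004402 + 8·0.00001256) = 0.285321
Denominator: (0.7146)·(0.999987) = 0.714586
L = 0.285321/0.714586 = 0.3993

Final: 0.3993


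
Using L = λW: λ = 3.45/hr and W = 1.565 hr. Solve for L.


L = λW = 3.45·1.565 = 5.3993

Final: 5.3993


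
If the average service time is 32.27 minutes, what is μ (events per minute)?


μ = 1/(service time) in consistent units.
1 minute = 1 min, so μ = 1/32.27 = 0.03099 per minute

Final: 0.03099 /min


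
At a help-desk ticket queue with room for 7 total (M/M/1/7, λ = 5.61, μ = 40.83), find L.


ρ = 5.61/40.83 = 0.1374
L = ρ[1 − (K+1)ρ^K + Kρ^(K+1)] / [(1−ρ)(1−ρ^(K+1))]
Numerator: 0.1374·(1 − 8·0.0000009245 + 7·0.0000001270) = 0.137398
Denominator: (0.8626)·(1.000000) = 0.862601
L = 0.137398/0.862601 = 0.1593

Final: 0.1593


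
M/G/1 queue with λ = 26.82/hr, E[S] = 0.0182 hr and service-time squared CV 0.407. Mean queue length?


ρ = λ·E[S] = 26.82·0.0182 = 0.4881
Lq = ρ²(1+C_s²)/(2(1−ρ)) = 0.2383·(1+0.407)/(2·0.5119)
= 0.2383·1.4070/1.0238 = 0.32746

Final: 0.32746


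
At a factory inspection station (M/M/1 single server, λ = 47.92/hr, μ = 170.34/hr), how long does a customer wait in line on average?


ρ = 47.92/170.34 = 0.2813
Wq = ρ/(μ−λ) = 0.2813/(170.34 − 47.92) = 0.2813/122.42 = 0.002298 hr

Final: 0.002298 hr


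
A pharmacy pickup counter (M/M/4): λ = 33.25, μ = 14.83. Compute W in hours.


a = 2.2421; ρ = 0.5605; P₀ = 0.099703
Lq = P₀·a^c·ρ/(c!(1−ρ)²) = 0.30466
Wq = Lq/λ = 0.30466/33.25 = 0.009163 hr
W = Wq + 1/μ = 0.009163 + 0.06743 = 0.07659 hr

Final: 0.07659 hr


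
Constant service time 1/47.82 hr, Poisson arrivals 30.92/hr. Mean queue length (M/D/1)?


ρ = 30.92/47.82 = 0.6466
M/D/1: Lq = ρ²/(2(1−ρ)) = 0.4181/(2·0.3534) = 0.59150

Final: 0.59150


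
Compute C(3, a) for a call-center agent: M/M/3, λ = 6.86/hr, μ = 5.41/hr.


a = λ/μ = 1.2680; ρ = a/3 = 0.4227
P₀ = 0.273183 (from M/M/c formula)
C(c,a) = [a^c/(c!(1−ρ))]·P₀ = [2.03883/(6·0.5773)]·0.273183
= 0.58858·0.273183 = 0.160791

Final: 0.160791


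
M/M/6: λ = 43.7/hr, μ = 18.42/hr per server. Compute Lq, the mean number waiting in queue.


a = λ/μ = 2.3724; ρ = a/6 = 0.3954
P₀ = 0.092868
Lq = P₀·a^c·ρ / (c!·(1−ρ)²) = 0.092868·178.29980·0.3954/(720·0.36554)
= 0.02488

Final: 0.02488


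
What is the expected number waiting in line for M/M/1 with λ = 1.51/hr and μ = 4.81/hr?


ρ = 1.51/4.81 = 0.3139
Lq = ρ²/(1−ρ) = 0.09855/0.6861 = 0.1436

Final: 0.1436


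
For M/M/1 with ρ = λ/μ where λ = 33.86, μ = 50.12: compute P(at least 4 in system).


ρ = 33.86/50.12 = 0.6756
P(N ≥ n) = ρ^n = 0.6756^4 = 0.208307

Final: 0.208307


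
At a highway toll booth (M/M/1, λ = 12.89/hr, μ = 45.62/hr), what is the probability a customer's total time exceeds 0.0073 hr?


W ~ Exponential(μ−λ) for M/M/1.
μ − λ = 45.62 − 12.89 = 32.7300
P(W > t) = e^{−(μ−λ)t} = e^{−0.2389} = 0.787471

Final: 0.787471


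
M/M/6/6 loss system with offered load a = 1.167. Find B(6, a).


B(c,a) = (a^c/c!) / Σ_{k=0}^{c} a^k/k!
a^6/6! = 0.003508
Σ terms (k=0..6): 1.00000 + 1.16700 + 0.68094 + 0.26489 + 0.07728 + 0.01804 + 0.003508 = 3.211658
B = 0.003508/3.211658 = 0.001092

Final: 0.001092


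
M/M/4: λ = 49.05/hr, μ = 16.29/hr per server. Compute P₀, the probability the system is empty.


a = λ/μ = 49.05/16.29 = 3.0110; ρ = a/c = 0.7528
Σ_{k=0}^{3} a^k/k! (terms k=0..3) = 1.00000 + 3.01105 + 4.53321 + 4.54991 = 13.09417
Tail: a^4/(4!(1−ρ)) = 82.19998/(24·0.2472) = 13.85307
P₀ = 1/(13.09417 + 13.85307) = 1/26.94724 = 0.037110

Final: 0.037110


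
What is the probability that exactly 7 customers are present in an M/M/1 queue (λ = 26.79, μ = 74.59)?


ρ = 26.79/74.59 = 0.3592
P_n = (1−ρ)·ρ^n = (1 − 0.3592)·0.3592^7 = 0.6408·0.0007710 = 0.0004941

Final: 0.0004941


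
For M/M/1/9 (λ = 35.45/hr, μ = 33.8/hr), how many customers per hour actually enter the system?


ρ = 1.0488; P_K = (1−ρ)ρ^9/(1−ρ^10) = 0.122768
λ_eff = λ(1 − P_K) = 35.45·(1 − 0.122768) = 35.45·0.877232 = 31.0979 /hr

Final: 31.0979 /hr


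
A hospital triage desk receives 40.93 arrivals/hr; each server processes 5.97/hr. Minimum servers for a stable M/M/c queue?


Stability requires cμ > λ ⇔ c > λ/μ.
λ/μ = 40.93/5.97 = 6.8559
Minimum integer c = ⌊6.8559⌋ + 1 = 7
Check: 7·5.97 = 41.79 > 40.93, while 6·5.97 = 35.82 ≤ 40.93

Final: 7 servers


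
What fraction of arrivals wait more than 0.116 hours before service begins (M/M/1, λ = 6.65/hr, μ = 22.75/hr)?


ρ = 6.65/22.75 = 0.2923
P(Wq > t) = ρ·e^{−(μ−λ)t} = 0.2923·e^{−1.8676}
= 0.2923·0.154494 = 0.045160

Final: 0.045160


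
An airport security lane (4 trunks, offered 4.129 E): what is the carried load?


B(4,4.129) = 0.322983 (Erlang-B)
Carried load = a(1 − B) = 4.129·(1 − 0.322983) = 4.129·0.677017 = 2.7954 E

Final: 2.7954 Erlangs


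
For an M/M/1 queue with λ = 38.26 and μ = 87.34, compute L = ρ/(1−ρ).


ρ = λ/μ = 38.26/87.34 = 0.4381
L = ρ/(1−ρ) = 0.4381/(1 − 0.4381) = 0.4381/0.5619 = 0.7795

Final: 0.7795


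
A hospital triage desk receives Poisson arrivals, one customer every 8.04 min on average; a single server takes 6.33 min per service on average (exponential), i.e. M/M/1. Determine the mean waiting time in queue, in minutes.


λ = 60/8.04 = 7.4627 /hr
μ = 60/6.33 = 9.4787 /hr
ρ = λ/μ = 7.4627/9.4787 = 0.7873
Wq = ρ/(μ−λ) = 0.7873/(9.4787−7.4627) = 0.39054 hr
In minutes: 0.39054·60 = 23.432 min

Final: 23.432 min


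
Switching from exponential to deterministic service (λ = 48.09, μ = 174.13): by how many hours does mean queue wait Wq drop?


ρ = 48.09/174.13 = 0.2762
Wq(M/M/1) = ρ/(μ−λ) = 0.2762/126.04 = 0.002191 hr
Wq(M/D/1) = ρ/(2(μ−λ)) = 0.001096 hr
Savings = 0.002191 − 0.001096 = 0.001096 hr

Final: 0.001096 hr


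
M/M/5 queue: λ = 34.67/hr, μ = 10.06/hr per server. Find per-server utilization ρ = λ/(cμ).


ρ = λ/(cμ) = 34.67/(5·10.06) = 34.67/50.30 = 0.6893

Final: 0.6893


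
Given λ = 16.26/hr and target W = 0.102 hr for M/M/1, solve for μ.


W = 1/(μ−λ) ⇒ μ − λ = 1/W = 1/0.102 = 9.8039
μ = λ + 1/W = 16.26 + 9.8039 = 26.0639 per hr

Final: 26.0639 /hr


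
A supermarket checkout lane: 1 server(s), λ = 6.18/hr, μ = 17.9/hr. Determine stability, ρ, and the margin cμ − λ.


Total capacity cμ = 1·17.9 = 17.90/hr
ρ = λ/(cμ) = 6.18/17.90 = 0.3453
Stable ⇔ ρ < 1: YES
Spare capacity = cμ − λ = 17.90 − 6.18 = 11.72/hr

Final: ρ = 0.3453; stable; margin = 11.72/hr


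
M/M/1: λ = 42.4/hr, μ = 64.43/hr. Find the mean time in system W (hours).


W = 1/(μ−λ) = 1/(64.43 − 42.4) = 1/22.03 = 0.04539 hr

Final: 0.04539 hr


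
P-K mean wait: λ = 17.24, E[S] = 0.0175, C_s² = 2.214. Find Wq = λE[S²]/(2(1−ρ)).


ρ = λ·E[S] = 17.24·0.0175 = 0.3017
E[S²] = E[S]²(1+C_s²) = 0.0175²·(1+2.214) = 0.0009843
Wq = λ·E[S²]/(2(1−ρ)) = 17.24·0.0009843/(2·0.6983) = 0.01215 hr

Final: 0.01215 hr


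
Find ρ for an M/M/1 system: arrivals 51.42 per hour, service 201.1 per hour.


ρ = λ/μ = 51.42/201.1 = 0.2557

Final: 0.2557


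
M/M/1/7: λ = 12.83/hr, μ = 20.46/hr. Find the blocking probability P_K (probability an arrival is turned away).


ρ = λ/μ = 12.83/20.46 = 0.6271
P_K = (1−ρ)ρ^K/(1−ρ^(K+1)) = (0.3729·0.038128)/(1 − 0.023909)
= 0.014219/0.976091 = 0.014567

Final: 0.014567


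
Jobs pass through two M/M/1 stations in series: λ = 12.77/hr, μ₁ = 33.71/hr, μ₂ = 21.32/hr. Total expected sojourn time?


Each node sees arrival rate λ = 12.77/hr (tandem ⇒ throughput preserved).
W₁ = 1/(μ₁−λ) = 1/(33.71−12.77) = 0.04776 hr
W₂ = 1/(μ₂−λ) = 1/(21.32−12.77) = 0.11696 hr
W_total = W₁ + W₂ = 0.04776 + 0.11696 = 0.16471 hr

Final: 0.16471 hr


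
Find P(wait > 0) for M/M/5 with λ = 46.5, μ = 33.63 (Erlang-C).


a = λ/μ = 1.3827; ρ = a/5 = 0.2765
P₀ = 0.250645 (from M/M/c formula)
C(c,a) = [a^c/(c!(1−ρ))]·P₀ = [5.05394/(120·0.7235)]·0.250645
= 0.05821·0.250645 = 0.014591

Final: 0.014591


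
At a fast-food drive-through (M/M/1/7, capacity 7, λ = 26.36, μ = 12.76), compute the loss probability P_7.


ρ = λ/μ = 26.36/12.76 = 2.0658
P_K = (1−ρ)ρ^K/(1−ρ^(K+1)) = (-1.0658·160.569524)/(1 − 331.709456)
= -171.139932/-330.709456 = 0.517493

Final: 0.517493


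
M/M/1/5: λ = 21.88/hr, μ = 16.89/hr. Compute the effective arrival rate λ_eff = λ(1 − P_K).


ρ = 1.2954; P_K = (1−ρ)ρ^5/(1−ρ^6) = 0.289268
λ_eff = λ(1 − P_K) = 21.88·(1 − 0.289268) = 21.88·0.710732 = 15.5508 /hr

Final: 15.5508 /hr


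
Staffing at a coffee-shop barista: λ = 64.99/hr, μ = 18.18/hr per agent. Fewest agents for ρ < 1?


Stability requires cμ > λ ⇔ c > λ/μ.
λ/μ = 64.99/18.18 = 3.5748
Minimum integer c = ⌊3.5748⌋ + 1 = 4
Check: 4·18.18 = 72.72 > 64.99, while 3·18.18 = 54.54 ≤ 64.99

Final: 4 servers


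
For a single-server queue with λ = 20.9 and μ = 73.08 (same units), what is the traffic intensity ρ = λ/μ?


ρ = λ/μ = 20.9/73.08 = 0.2860

Final: 0.2860


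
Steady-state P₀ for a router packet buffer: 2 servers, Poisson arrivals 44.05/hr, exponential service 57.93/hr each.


a = λ/μ = 44.05/57.93 = 0.7604; ρ = a/c = 0.3802
Σ_{k=0}^{1} a^k/k! (terms k=0..1) = 1.00000 + 0.76040 = 1.76040
Tail: a^2/(2!(1−ρ)) = 0.57821/(2·0.6198) = 0.46645
P₀ = 1/(1.76040 + 0.46645) = 1/2.22685 = 0.449065

Final: 0.449065


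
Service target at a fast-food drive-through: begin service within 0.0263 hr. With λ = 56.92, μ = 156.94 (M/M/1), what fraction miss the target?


ρ = 56.92/156.94 = 0.3627
P(Wq > t) = ρ·e^{−(μ−λ)t} = 0.3627·e^{−2.6305}
= 0.3627·0.072041 = 0.026128

Final: 0.026128


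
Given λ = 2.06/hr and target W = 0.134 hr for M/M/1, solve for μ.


W = 1/(μ−λ) ⇒ μ − λ = 1/W = 1/0.134 = 7.4627
μ = λ + 1/W = 2.06 + 7.4627 = 9.5227 per hr

Final: 9.5227 /hr


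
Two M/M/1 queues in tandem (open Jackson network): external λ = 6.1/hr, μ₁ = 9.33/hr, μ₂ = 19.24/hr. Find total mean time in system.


Each node sees arrival rate λ = 6.1/hr (tandem ⇒ throughput preserved).
W₁ = 1/(μ₁−λ) = 1/(9.33−6.1) = 0.30960 hr
W₂ = 1/(μ₂−λ) = 1/(19.24−6.1) = 0.07610 hr
W_total = W₁ + W₂ = 0.30960 + 0.07610 = 0.38570 hr

Final: 0.38570 hr


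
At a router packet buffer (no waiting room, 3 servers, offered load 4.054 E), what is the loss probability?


B(c,a) = (a^c/c!) / Σ_{k=0}^{c} a^k/k!
a^3/3! = 11.104525
Σ terms (k=0..3): 1.00000 + 4.05400 + 8.21746 + 11.10452 = 24.375983
B = 11.104525/24.375983 = 0.455552

Final: 0.455552


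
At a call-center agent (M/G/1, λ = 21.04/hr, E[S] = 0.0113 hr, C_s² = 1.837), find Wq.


ρ = λ·E[S] = 21.04·0.0113 = 0.2378
E[S²] = E[S]²(1+C_s²) = 0.0113²·(1+1.837) = 0.0003623
Wq = λ·E[S²]/(2(1−ρ)) = 21.04·0.0003623/(2·0.7622) = 0.005000 hr

Final: 0.005000 hr


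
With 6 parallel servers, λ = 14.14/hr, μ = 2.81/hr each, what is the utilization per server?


ρ = λ/(cμ) = 14.14/(6·2.81) = 14.14/16.86 = 0.8387

Final: 0.8387


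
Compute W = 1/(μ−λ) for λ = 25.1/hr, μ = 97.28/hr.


W = 1/(μ−λ) = 1/(97.28 − 25.1) = 1/72.18 = 0.01385 hr

Final: 0.01385 hr


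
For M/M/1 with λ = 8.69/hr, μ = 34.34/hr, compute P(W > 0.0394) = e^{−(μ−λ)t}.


W ~ Exponential(μ−λ) for M/M/1.
μ − λ = 34.34 − 8.69 = 25.6500
P(W > t) = e^{−(μ−λ)t} = e^{−1.0106} = 0.363997

Final: 0.363997


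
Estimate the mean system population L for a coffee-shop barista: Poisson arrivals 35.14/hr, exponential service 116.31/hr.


ρ = λ/μ = 35.14/116.31 = 0.3021
L = ρ/(1−ρ) = 0.3021/(1 − 0.3021) = 0.3021/0.6979 = 0.4329

Final: 0.4329


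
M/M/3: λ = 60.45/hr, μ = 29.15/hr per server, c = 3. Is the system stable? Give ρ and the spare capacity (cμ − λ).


Total capacity cμ = 3·29.15 = 87.45/hr
ρ = λ/(cμ) = 60.45/87.45 = 0.6913
Stable ⇔ ρ < 1: YES
Spare capacity = cμ − λ = 87.45 − 60.45 = 27.00/hr

Final: ρ = 0.6913; stable; margin = 27.00/hr


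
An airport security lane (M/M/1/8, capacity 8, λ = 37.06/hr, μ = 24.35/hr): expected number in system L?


ρ = 37.06/24.35 = 1.5220
L = ρ[1 − (K+1)ρ^K + Kρ^(K+1)] / [(1−ρ)(1−ρ^(K+1))]
Numerator: 1.5220·(1 − 9·28.790658 + 8·43.818554) = 140.679622
Denominator: (-0.5220)·(-42.818554) = 22.350054
L = 140.679622/22.350054 = 6.2944

Final: 6.2944


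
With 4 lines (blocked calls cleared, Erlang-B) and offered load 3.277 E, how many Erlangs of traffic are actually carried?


B(4,3.277) = 0.236508 (Erlang-B)
Carried load = a(1 − B) = 3.277·(1 − 0.236508) = 3.277·0.763492 = 2.5020 E

Final: 2.5020 Erlangs


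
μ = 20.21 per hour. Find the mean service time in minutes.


Mean service time = 1/μ = 1/20.21 hour = 0.04948 hour
In minutes: 0.04948 × 60 = 2.9688 min

Final: 2.9688 min


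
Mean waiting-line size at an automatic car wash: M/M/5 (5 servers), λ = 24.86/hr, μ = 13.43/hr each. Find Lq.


a = λ/μ = 1.8511; ρ = a/5 = 0.3702
P₀ = 0.156293
Lq = P₀·a^c·ρ / (c!·(1−ρ)²) = 0.156293·21.73329·0.3702/(120·0.39663)
= 0.02642

Final: 0.02642


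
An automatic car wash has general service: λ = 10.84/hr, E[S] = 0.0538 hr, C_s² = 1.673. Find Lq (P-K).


ρ = λ·E[S] = 10.84·0.0538 = 0.5832
Lq = ρ²(1+C_s²)/(2(1−ρ)) = 0.3401·(1+1.673)/(2·0.4168)
= 0.3401·2.6730/0.8336 = 1.09058

Final: 1.09058


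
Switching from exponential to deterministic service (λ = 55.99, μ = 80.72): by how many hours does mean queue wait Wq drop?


ρ = 55.99/80.72 = 0.6936
Wq(M/M/1) = ρ/(μ−λ) = 0.6936/24.73 = 0.02805 hr
Wq(M/D/1) = ρ/(2(μ−λ)) = 0.01402 hr
Savings = 0.02805 − 0.01402 = 0.01402 hr

Final: 0.01402 hr


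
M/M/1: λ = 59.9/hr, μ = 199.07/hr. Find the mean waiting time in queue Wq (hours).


ρ = 59.9/199.07 = 0.3009
Wq = ρ/(μ−λ) = 0.3009/(199.07 − 59.9) = 0.3009/139.17 = 0.002162 hr

Final: 0.002162 hr


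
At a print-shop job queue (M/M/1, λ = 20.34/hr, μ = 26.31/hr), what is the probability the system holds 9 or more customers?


ρ = 20.34/26.31 = 0.7731
P(N ≥ n) = ρ^n = 0.7731^9 = 0.098644

Final: 0.098644


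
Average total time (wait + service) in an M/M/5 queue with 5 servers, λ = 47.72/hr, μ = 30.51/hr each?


a = 1.5641; ρ = 0.3128; P₀ = 0.208863
Lq = P₀·a^c·ρ/(c!(1−ρ)²) = 0.01079
Wq = Lq/λ = 0.01079/47.72 = 0.0002262 hr
W = Wq + 1/μ = 0.0002262 + 0.03278 = 0.03300 hr

Final: 0.03300 hr


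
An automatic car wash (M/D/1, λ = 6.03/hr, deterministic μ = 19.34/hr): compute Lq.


ρ = 6.03/19.34 = 0.3118
M/D/1: Lq = ρ²/(2(1−ρ)) = 0.09721/(2·0.6882) = 0.07063

Final: 0.07063


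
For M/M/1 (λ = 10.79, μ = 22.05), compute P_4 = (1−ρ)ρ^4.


ρ = 10.79/22.05 = 0.4893
P_n = (1−ρ)·ρ^n = (1 − 0.4893)·0.4893^4 = 0.5107·0.057339 = 0.029281

Final: 0.029281


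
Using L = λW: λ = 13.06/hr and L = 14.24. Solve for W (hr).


W = L/λ = 14.24/13.06 = 1.0904 hr

Final: 1.0904 hr


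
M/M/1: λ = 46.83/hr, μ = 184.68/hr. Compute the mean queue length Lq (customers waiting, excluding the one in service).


ρ = 46.83/184.68 = 0.2536
Lq = ρ²/(1−ρ) = 0.06430/0.7464 = 0.08614

Final: 0.08614


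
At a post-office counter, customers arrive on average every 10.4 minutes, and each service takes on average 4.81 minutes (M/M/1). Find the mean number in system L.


λ = 60/10.4 = 5.7692 /hr
μ = 60/4.81 = 12.4740 /hr
ρ = λ/μ = 5.7692/12.4740 = 0.4625
L = ρ/(1−ρ) = 0.4625/0.5375 = 0.8605

Final: 0.8605


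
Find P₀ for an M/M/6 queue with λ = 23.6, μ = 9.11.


a = λ/μ = 23.6/9.11 = 2.5906; ρ = a/c = 0.4318
Σ_{k=0}^{5} a^k/k! (terms k=0..5) = 1.00000 + 2.59056 + 3.35550 + 2.89754 + 1.87656 + 0.97227 = 12.69243
Tail: a^6/(6!(1−ρ)) = 302.24683/(720·0.5682) = 0.73875
P₀ = 1/(12.69243 + 0.73875) = 1/13.43118 = 0.074454

Final: 0.074454


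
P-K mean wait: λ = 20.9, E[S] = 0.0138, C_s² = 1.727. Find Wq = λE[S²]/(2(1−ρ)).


ρ = λ·E[S] = 20.9·0.0138 = 0.2884
E[S²] = E[S]²(1+C_s²) = 0.0138²·(1+1.727) = 0.0005193
Wq = λ·E[S²]/(2(1−ρ)) = 20.9·0.0005193/(2·0.7116) = 0.007627 hr

Final: 0.007627 hr


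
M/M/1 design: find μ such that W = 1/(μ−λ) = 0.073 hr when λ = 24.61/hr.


W = 1/(μ−λ) ⇒ μ − λ = 1/W = 1/0.073 = 13.6986
μ = λ + 1/W = 24.61 + 13.6986 = 38.3086 per hr

Final: 38.3086 /hr
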